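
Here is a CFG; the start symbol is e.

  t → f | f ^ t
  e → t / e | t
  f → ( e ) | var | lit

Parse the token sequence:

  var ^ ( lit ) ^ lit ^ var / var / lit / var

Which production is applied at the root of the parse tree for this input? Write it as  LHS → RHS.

e → t / e

[e [t [f var] ^ [t [f ( [e [t [f lit]]] )] ^ [t [f lit] ^ [t [f var]]]]] / [e [t [f var]] / [e [t [f lit]] / [e [t [f var]]]]]]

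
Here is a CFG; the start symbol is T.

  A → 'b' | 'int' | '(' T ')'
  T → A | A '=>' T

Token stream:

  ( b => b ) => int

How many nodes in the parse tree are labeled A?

4

[T [A ( [T [A b] => [T [A b]]] )] => [T [A int]]]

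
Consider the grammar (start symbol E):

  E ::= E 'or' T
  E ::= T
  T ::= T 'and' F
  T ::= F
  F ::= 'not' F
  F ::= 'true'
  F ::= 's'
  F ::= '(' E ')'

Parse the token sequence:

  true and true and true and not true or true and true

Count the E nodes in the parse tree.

[E [E [T [T [T [T [F true]] and [F true]] and [F true]] and [F not [F true]]]] or [T [T [F true]] and [F true]]]

2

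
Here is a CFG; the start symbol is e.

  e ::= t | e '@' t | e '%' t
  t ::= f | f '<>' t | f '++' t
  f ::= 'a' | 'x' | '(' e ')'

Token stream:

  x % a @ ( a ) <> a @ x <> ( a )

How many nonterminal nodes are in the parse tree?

22

[e [e [e [e [t [f x]]] % [t [f a]]] @ [t [f ( [e [t [f a]]] )] <> [t [f a]]]] @ [t [f x] <> [t [f ( [e [t [f a]]] )]]]]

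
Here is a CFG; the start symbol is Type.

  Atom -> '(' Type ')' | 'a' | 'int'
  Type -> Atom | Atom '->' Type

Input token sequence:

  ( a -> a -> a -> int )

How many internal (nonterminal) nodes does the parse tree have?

[Type [Atom ( [Type [Atom a] -> [Type [Atom a] -> [Type [Atom a] -> [Type [Atom int]]]]] )]]

10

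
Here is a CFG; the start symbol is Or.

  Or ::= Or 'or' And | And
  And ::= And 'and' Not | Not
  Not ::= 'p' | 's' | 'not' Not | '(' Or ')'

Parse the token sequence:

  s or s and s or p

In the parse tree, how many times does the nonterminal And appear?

4

[Or [Or [Or [And [Not s]]] or [And [And [Not s]] and [Not s]]] or [And [Not p]]]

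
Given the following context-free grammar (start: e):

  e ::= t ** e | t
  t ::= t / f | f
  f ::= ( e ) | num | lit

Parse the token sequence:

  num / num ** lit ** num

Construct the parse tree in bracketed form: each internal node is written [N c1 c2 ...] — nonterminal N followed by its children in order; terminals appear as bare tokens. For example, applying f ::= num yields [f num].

e
t ** e
t / f ** e
f / f ** e
num / f ** e
num / num ** e
num / num ** t ** e
num / num ** f ** e
num / num ** lit ** e
num / num ** lit ** t
num / num ** lit ** f
num / num ** lit ** num

[e [t [t [f num]] / [f num]] ** [e [t [f lit]] ** [e [t [f num]]]]]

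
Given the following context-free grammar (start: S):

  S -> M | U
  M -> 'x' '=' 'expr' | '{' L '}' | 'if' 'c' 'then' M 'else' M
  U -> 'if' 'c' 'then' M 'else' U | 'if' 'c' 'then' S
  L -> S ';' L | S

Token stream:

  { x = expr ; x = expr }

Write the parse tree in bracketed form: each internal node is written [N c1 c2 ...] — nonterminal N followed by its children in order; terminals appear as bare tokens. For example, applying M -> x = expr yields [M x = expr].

S
M
{ L }
{ S ; L }
{ M ; L }
{ x = expr ; L }
{ x = expr ; S }
{ x = expr ; M }
{ x = expr ; x = expr }

[S [M { [L [S [M x = expr]] ; [L [S [M x = expr]]]] }]]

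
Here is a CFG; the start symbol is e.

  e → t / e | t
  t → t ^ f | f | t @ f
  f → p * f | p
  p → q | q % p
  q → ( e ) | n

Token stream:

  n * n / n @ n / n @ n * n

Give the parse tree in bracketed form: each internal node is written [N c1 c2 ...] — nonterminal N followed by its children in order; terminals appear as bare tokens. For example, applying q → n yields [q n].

[e [t [f [p [q n]] * [f [p [q n]]]]] / [e [t [t [f [p [q n]]]] @ [f [p [q n]]]] / [e [t [t [f [p [q n]]]] @ [f [p [q n]] * [f [p [q n]]]]]]]]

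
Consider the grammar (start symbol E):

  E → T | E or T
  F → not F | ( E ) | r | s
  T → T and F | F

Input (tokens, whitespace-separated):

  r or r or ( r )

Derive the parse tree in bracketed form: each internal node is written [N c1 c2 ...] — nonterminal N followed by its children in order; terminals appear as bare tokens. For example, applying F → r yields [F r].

[E [E [E [T [F r]]] or [T [F r]]] or [T [F ( [E [T [F r]]] )]]]

E
E or T
E or T or T
T or T or T
F or T or T
r or T or T
r or F or T
r or r or T
r or r or F
r or r or ( E )
r or r or ( T )
r or r or ( F )
r or r or ( r )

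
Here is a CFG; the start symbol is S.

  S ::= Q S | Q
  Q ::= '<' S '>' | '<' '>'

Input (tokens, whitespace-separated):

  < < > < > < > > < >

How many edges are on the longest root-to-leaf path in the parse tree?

6

[S [Q < [S [Q < >] [S [Q < >] [S [Q < >]]]] >] [S [Q < >]]]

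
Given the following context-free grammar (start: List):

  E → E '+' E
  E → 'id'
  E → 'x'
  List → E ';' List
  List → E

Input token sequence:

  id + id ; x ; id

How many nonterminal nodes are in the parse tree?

[List [E [E id] + [E id]] ; [List [E x] ; [List [E id]]]]

8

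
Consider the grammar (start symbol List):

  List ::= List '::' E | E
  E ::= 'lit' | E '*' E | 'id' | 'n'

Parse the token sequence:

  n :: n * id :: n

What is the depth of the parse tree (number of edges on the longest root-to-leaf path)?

[List [List [List [E n]] :: [E [E n] * [E id]]] :: [E n]]

4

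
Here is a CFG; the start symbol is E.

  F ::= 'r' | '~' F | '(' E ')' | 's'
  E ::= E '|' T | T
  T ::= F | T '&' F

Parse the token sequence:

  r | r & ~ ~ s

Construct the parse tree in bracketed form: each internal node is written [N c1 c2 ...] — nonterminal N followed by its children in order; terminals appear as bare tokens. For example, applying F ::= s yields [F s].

E
E | T
T | T
F | T
r | T
r | T & F
r | F & F
r | r & F
r | r & ~ F
r | r & ~ ~ F
r | r & ~ ~ s

[E [E [T [F r]]] | [T [T [F r]] & [F ~ [F ~ [F s]]]]]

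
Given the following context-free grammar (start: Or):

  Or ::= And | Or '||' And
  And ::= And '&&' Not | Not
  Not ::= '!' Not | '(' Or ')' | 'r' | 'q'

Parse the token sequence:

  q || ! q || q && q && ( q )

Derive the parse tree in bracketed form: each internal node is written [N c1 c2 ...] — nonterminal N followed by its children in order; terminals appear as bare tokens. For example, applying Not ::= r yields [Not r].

[Or [Or [Or [And [Not q]]] || [And [Not ! [Not q]]]] || [And [And [And [Not q]] && [Not q]] && [Not ( [Or [And [Not q]]] )]]]

Or
Or || And
Or || And || And
And || And || And
Not || And || And
q || And || And
q || Not || And
q || ! Not || And
q || ! q || And
q || ! q || And && Not
q || ! q || And && Not && Not
q || ! q || Not && Not && Not
q || ! q || q && Not && Not
q || ! q || q && q && Not
q || ! q || q && q && ( Or )
q || ! q || q && q && ( And )
q || ! q || q && q && ( Not )
q || ! q || q && q && ( q )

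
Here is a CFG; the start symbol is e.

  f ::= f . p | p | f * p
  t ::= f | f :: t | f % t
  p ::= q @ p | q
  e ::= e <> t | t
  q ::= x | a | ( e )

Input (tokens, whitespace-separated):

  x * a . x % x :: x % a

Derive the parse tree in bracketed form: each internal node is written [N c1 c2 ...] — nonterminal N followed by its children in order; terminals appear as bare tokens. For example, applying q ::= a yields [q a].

e
t
f % t
f . p % t
f * p . p % t
p * p . p % t
q * p . p % t
x * p . p % t
x * q . p % t
x * a . p % t
x * a . q % t
x * a . x % t
x * a . x % f :: t
x * a . x % p :: t
x * a . x % q :: t
x * a . x % x :: t
x * a . x % x :: f % t
x * a . x % x :: p % t
x * a . x % x :: q % t
x * a . x % x :: x % t
x * a . x % x :: x % f
x * a . x % x :: x % p
x * a . x % x :: x % q
x * a . x % x :: x % a

[e [t [f [f [f [p [q x]]] * [p [q a]]] . [p [q x]]] % [t [f [p [q x]]] :: [t [f [p [q x]]] % [t [f [p [q a]]]]]]]]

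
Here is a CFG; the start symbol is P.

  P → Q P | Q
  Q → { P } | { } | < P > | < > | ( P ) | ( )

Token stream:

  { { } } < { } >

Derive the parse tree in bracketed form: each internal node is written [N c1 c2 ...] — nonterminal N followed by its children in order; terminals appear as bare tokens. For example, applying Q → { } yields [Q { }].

[P [Q { [P [Q { }]] }] [P [Q < [P [Q { }]] >]]]

P
Q P
{ P } P
{ Q } P
{ { } } P
{ { } } Q
{ { } } < P >
{ { } } < Q >
{ { } } < { } >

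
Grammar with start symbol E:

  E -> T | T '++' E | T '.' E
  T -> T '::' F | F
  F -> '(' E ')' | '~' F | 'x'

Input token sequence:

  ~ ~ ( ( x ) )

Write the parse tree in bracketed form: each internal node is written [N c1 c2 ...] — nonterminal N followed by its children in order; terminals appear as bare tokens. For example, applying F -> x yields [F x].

[E [T [F ~ [F ~ [F ( [E [T [F ( [E [T [F x]]] )]]] )]]]]]

E
T
F
~ F
~ ~ F
~ ~ ( E )
~ ~ ( T )
~ ~ ( F )
~ ~ ( ( E ) )
~ ~ ( ( T ) )
~ ~ ( ( F ) )
~ ~ ( ( x ) )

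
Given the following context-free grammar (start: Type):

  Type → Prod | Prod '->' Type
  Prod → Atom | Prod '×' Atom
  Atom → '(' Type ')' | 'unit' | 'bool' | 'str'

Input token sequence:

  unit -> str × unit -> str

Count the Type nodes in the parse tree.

3

[Type [Prod [Atom unit]] -> [Type [Prod [Prod [Atom str]] × [Atom unit]] -> [Type [Prod [Atom str]]]]]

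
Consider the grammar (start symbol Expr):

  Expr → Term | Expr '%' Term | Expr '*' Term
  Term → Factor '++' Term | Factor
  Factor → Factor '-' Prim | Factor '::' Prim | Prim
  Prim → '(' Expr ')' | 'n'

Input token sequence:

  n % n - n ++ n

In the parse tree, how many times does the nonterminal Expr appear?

2

[Expr [Expr [Term [Factor [Prim n]]]] % [Term [Factor [Factor [Prim n]] - [Prim n]] ++ [Term [Factor [Prim n]]]]]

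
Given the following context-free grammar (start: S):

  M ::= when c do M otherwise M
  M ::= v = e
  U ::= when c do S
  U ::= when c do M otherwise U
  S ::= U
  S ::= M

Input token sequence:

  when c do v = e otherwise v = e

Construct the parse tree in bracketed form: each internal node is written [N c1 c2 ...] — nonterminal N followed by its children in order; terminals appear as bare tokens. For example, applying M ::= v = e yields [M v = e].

[S [M when c do [M v = e] otherwise [M v = e]]]

S
M
when c do M otherwise M
when c do v = e otherwise M
when c do v = e otherwise v = e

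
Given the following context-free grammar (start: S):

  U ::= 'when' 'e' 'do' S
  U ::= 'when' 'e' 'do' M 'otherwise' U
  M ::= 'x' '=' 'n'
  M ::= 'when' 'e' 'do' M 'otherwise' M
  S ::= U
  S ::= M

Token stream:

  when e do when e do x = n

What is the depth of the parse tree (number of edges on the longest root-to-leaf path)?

6

[S [U when e do [S [U when e do [S [M x = n]]]]]]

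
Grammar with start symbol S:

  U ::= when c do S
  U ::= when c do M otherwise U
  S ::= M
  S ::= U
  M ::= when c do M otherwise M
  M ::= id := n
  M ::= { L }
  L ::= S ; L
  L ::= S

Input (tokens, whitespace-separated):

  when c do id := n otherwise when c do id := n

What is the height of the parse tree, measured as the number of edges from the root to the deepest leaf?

5

[S [U when c do [M id := n] otherwise [U when c do [S [M id := n]]]]]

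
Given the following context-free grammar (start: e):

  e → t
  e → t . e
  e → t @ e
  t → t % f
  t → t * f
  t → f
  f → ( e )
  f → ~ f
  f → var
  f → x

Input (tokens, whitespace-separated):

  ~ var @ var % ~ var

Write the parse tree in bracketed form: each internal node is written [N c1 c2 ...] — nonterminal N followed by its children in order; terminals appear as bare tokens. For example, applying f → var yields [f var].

[e [t [f ~ [f var]]] @ [e [t [t [f var]] % [f ~ [f var]]]]]

e
t @ e
f @ e
~ f @ e
~ var @ e
~ var @ t
~ var @ t % f
~ var @ f % f
~ var @ var % f
~ var @ var % ~ f
~ var @ var % ~ var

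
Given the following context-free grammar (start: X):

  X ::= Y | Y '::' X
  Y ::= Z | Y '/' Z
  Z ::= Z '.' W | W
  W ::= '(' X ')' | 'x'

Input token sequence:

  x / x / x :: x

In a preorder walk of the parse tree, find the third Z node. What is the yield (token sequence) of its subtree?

x

[X [Y [Y [Y [Z [W x]]] / [Z [W x]]] / [Z [W x]]] :: [X [Y [Z [W x]]]]]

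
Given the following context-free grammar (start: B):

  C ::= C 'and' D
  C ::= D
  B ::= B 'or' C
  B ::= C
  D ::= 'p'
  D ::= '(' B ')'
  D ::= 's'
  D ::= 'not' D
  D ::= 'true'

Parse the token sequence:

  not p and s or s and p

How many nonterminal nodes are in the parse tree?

11

[B [B [C [C [D not [D p]]] and [D s]]] or [C [C [D s]] and [D p]]]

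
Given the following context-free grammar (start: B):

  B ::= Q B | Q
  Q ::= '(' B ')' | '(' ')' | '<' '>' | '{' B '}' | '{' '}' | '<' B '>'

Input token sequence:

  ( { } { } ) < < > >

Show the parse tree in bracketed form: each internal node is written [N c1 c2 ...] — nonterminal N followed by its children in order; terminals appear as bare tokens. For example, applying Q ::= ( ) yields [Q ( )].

[B [Q ( [B [Q { }] [B [Q { }]]] )] [B [Q < [B [Q < >]] >]]]

B
Q B
( B ) B
( Q B ) B
( { } B ) B
( { } Q ) B
( { } { } ) B
( { } { } ) Q
( { } { } ) < B >
( { } { } ) < Q >
( { } { } ) < < > >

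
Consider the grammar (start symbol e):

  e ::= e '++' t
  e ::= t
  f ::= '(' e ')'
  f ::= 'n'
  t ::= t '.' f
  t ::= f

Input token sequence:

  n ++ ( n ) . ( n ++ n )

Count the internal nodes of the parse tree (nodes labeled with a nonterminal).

17

[e [e [t [f n]]] ++ [t [t [f ( [e [t [f n]]] )]] . [f ( [e [e [t [f n]]] ++ [t [f n]]] )]]]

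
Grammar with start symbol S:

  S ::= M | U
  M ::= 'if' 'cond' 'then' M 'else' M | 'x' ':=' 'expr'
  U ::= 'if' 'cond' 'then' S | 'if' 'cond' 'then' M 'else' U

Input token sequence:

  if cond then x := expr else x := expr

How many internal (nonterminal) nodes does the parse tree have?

4

[S [M if cond then [M x := expr] else [M x := expr]]]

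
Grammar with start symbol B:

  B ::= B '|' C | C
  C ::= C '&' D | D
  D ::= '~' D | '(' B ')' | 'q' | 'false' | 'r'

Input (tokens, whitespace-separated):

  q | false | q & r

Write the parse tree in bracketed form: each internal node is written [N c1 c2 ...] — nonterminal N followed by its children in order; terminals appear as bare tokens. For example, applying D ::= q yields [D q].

[B [B [B [C [D q]]] | [C [D false]]] | [C [C [D q]] & [D r]]]

B
B | C
B | C | C
C | C | C
D | C | C
q | C | C
q | D | C
q | false | C
q | false | C & D
q | false | D & D
q | false | q & D
q | false | q & r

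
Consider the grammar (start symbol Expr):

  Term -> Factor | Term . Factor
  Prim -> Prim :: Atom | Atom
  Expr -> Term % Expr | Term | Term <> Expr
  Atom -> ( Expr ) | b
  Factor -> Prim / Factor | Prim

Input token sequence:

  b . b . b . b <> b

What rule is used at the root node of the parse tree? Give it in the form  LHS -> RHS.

[Expr [Term [Term [Term [Term [Factor [Prim [Atom b]]]] . [Factor [Prim [Atom b]]]] . [Factor [Prim [Atom b]]]] . [Factor [Prim [Atom b]]]] <> [Expr [Term [Factor [Prim [Atom b]]]]]]

Expr -> Term <> Expr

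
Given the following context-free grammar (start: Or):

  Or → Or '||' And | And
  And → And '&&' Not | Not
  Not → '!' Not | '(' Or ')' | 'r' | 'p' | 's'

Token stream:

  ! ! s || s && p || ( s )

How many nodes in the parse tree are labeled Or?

[Or [Or [Or [And [Not ! [Not ! [Not s]]]]] || [And [And [Not s]] && [Not p]]] || [And [Not ( [Or [And [Not s]]] )]]]

4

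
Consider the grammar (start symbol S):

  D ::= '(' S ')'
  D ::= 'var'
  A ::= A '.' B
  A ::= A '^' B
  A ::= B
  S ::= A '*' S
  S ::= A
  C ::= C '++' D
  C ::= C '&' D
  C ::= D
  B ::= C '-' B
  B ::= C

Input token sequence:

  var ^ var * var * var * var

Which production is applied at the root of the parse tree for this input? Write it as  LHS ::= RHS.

[S [A [A [B [C [D var]]]] ^ [B [C [D var]]]] * [S [A [B [C [D var]]]] * [S [A [B [C [D var]]]] * [S [A [B [C [D var]]]]]]]]

S ::= A '*' S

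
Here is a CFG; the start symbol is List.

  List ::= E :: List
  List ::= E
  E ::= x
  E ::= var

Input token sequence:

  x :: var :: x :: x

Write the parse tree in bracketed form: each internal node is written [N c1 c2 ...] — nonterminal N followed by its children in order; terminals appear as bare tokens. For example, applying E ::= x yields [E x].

[List [E x] :: [List [E var] :: [List [E x] :: [List [E x]]]]]

List
E :: List
x :: List
x :: E :: List
x :: var :: List
x :: var :: E :: List
x :: var :: x :: List
x :: var :: x :: E
x :: var :: x :: x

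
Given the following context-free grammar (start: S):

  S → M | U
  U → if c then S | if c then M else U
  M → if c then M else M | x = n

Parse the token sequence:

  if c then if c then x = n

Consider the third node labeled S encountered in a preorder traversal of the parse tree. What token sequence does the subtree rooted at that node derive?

x = n

[S [U if c then [S [U if c then [S [M x = n]]]]]]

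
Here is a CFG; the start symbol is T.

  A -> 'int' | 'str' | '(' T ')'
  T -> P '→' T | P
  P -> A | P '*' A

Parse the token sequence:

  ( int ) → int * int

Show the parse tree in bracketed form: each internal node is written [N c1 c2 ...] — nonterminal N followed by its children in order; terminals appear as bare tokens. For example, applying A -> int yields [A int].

[T [P [A ( [T [P [A int]]] )]] → [T [P [P [A int]] * [A int]]]]

T
P → T
A → T
( T ) → T
( P ) → T
( A ) → T
( int ) → T
( int ) → P
( int ) → P * A
( int ) → A * A
( int ) → int * A
( int ) → int * int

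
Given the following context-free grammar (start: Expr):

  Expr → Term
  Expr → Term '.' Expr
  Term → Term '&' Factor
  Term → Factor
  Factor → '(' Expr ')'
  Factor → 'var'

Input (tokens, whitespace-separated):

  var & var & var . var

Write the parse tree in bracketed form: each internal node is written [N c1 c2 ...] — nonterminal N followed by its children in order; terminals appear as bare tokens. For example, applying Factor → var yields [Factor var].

Expr
Term . Expr
Term & Factor . Expr
Term & Factor & Factor . Expr
Factor & Factor & Factor . Expr
var & Factor & Factor . Expr
var & var & Factor . Expr
var & var & var . Expr
var & var & var . Term
var & var & var . Factor
var & var & var . var

[Expr [Term [Term [Term [Factor var]] & [Factor var]] & [Factor var]] . [Expr [Term [Factor var]]]]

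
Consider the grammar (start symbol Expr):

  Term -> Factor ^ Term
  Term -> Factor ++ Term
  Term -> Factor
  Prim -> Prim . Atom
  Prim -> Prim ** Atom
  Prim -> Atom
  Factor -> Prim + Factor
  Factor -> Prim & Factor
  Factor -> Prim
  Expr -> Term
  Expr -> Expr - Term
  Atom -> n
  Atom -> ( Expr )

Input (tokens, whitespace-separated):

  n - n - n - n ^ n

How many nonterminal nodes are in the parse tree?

24

[Expr [Expr [Expr [Expr [Term [Factor [Prim [Atom n]]]]] - [Term [Factor [Prim [Atom n]]]]] - [Term [Factor [Prim [Atom n]]]]] - [Term [Factor [Prim [Atom n]]] ^ [Term [Factor [Prim [Atom n]]]]]]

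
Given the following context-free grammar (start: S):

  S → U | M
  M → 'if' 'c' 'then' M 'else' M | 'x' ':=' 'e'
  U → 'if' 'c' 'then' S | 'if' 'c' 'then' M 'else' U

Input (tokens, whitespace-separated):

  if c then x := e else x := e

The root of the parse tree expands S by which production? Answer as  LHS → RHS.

S → M

[S [M if c then [M x := e] else [M x := e]]]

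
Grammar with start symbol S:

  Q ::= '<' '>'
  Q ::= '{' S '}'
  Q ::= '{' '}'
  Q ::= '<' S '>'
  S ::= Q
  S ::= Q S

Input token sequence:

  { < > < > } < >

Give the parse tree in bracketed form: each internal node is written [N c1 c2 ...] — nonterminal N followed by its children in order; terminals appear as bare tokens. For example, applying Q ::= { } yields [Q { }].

[S [Q { [S [Q < >] [S [Q < >]]] }] [S [Q < >]]]

S
Q S
{ S } S
{ Q S } S
{ < > S } S
{ < > Q } S
{ < > < > } S
{ < > < > } Q
{ < > < > } < >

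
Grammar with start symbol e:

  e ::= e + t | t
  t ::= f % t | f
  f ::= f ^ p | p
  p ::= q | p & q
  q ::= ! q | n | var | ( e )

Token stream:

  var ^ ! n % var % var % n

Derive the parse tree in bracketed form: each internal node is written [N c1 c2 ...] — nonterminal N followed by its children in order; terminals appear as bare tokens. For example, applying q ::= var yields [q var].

[e [t [f [f [p [q var]]] ^ [p [q ! [q n]]]] % [t [f [p [q var]]] % [t [f [p [q var]]] % [t [f [p [q n]]]]]]]]

e
t
f % t
f ^ p % t
p ^ p % t
q ^ p % t
var ^ p % t
var ^ q % t
var ^ ! q % t
var ^ ! n % t
var ^ ! n % f % t
var ^ ! n % p % t
var ^ ! n % q % t
var ^ ! n % var % t
var ^ ! n % var % f % t
var ^ ! n % var % p % t
var ^ ! n % var % q % t
var ^ ! n % var % var % t
var ^ ! n % var % var % f
var ^ ! n % var % var % p
var ^ ! n % var % var % q
var ^ ! n % var % var % n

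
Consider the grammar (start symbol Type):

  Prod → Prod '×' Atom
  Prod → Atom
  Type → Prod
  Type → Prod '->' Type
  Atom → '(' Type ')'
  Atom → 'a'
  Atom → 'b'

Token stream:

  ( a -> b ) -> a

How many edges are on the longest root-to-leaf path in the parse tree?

[Type [Prod [Atom ( [Type [Prod [Atom a]] -> [Type [Prod [Atom b]]]] )]] -> [Type [Prod [Atom a]]]]

7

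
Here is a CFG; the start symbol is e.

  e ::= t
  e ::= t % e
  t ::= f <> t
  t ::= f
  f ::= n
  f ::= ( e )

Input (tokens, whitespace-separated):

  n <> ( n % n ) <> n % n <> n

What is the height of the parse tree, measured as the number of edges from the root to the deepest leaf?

8

[e [t [f n] <> [t [f ( [e [t [f n]] % [e [t [f n]]]] )] <> [t [f n]]]] % [e [t [f n] <> [t [f n]]]]]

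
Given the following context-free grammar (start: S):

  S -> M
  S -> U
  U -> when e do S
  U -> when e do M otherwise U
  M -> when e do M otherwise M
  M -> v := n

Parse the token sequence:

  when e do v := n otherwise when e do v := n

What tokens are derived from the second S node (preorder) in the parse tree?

v := n

[S [U when e do [M v := n] otherwise [U when e do [S [M v := n]]]]]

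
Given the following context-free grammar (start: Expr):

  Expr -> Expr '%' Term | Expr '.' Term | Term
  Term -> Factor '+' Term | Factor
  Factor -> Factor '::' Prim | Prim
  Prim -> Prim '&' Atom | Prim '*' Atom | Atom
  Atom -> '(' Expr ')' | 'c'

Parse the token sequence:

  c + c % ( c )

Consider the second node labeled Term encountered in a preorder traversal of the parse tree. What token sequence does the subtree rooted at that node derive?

c

[Expr [Expr [Term [Factor [Prim [Atom c]]] + [Term [Factor [Prim [Atom c]]]]]] % [Term [Factor [Prim [Atom ( [Expr [Term [Factor [Prim [Atom c]]]]] )]]]]]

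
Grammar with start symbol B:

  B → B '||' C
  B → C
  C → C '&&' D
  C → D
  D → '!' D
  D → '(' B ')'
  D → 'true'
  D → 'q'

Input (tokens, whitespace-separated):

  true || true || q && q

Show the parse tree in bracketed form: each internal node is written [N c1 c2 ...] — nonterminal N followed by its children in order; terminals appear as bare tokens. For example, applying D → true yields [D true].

[B [B [B [C [D true]]] || [C [D true]]] || [C [C [D q]] && [D q]]]

B
B || C
B || C || C
C || C || C
D || C || C
true || C || C
true || D || C
true || true || C
true || true || C && D
true || true || D && D
true || true || q && D
true || true || q && q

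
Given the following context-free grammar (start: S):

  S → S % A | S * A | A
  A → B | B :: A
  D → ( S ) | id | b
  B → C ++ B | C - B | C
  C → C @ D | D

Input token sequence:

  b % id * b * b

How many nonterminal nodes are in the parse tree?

[S [S [S [S [A [B [C [D b]]]]] % [A [B [C [D id]]]]] * [A [B [C [D b]]]]] * [A [B [C [D b]]]]]

20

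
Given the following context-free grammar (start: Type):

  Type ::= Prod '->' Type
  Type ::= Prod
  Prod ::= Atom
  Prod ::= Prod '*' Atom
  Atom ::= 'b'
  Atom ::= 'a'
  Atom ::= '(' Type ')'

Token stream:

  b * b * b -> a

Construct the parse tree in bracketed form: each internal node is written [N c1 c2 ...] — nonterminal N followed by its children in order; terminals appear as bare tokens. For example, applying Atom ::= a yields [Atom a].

[Type [Prod [Prod [Prod [Atom b]] * [Atom b]] * [Atom b]] -> [Type [Prod [Atom a]]]]

Type
Prod -> Type
Prod * Atom -> Type
Prod * Atom * Atom -> Type
Atom * Atom * Atom -> Type
b * Atom * Atom -> Type
b * b * Atom -> Type
b * b * b -> Type
b * b * b -> Prod
b * b * b -> Atom
b * b * b -> a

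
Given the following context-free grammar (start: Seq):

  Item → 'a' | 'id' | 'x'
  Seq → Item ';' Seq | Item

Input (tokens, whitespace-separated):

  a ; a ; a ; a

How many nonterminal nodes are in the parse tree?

8

[Seq [Item a] ; [Seq [Item a] ; [Seq [Item a] ; [Seq [Item a]]]]]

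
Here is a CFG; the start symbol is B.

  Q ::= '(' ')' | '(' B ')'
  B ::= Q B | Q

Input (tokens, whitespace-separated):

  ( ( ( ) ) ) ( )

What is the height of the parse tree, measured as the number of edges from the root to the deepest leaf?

[B [Q ( [B [Q ( [B [Q ( )]] )]] )] [B [Q ( )]]]

6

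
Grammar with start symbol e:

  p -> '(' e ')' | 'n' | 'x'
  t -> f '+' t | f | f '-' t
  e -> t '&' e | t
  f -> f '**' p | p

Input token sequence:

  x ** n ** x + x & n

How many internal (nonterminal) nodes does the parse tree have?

15

[e [t [f [f [f [p x]] ** [p n]] ** [p x]] + [t [f [p x]]]] & [e [t [f [p n]]]]]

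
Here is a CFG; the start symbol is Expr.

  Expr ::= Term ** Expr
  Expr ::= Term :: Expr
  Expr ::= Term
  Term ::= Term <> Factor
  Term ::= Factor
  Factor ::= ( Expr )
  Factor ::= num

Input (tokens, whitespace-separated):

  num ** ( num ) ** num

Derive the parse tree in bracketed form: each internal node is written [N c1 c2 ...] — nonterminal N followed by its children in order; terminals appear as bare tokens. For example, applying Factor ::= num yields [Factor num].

[Expr [Term [Factor num]] ** [Expr [Term [Factor ( [Expr [Term [Factor num]]] )]] ** [Expr [Term [Factor num]]]]]

Expr
Term ** Expr
Factor ** Expr
num ** Expr
num ** Term ** Expr
num ** Factor ** Expr
num ** ( Expr ) ** Expr
num ** ( Term ) ** Expr
num ** ( Factor ) ** Expr
num ** ( num ) ** Expr
num ** ( num ) ** Term
num ** ( num ) ** Factor
num ** ( num ) ** num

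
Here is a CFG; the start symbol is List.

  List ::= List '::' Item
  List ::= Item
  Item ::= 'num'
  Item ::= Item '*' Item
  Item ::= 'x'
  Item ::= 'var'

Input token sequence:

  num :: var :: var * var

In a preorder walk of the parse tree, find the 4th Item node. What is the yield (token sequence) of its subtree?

[List [List [List [Item num]] :: [Item var]] :: [Item [Item var] * [Item var]]]

var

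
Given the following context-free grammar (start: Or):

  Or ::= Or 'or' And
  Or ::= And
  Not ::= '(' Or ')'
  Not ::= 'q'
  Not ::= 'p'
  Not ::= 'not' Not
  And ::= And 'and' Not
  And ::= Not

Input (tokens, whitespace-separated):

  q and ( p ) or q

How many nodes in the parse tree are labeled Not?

[Or [Or [And [And [Not q]] and [Not ( [Or [And [Not p]]] )]]] or [And [Not q]]]

4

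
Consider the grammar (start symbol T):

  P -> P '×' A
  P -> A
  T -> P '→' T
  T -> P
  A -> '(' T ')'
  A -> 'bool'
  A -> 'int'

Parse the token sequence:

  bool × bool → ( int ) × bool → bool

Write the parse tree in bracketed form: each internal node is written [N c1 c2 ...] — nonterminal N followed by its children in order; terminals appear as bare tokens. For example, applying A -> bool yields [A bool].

[T [P [P [A bool]] × [A bool]] → [T [P [P [A ( [T [P [A int]]] )]] × [A bool]] → [T [P [A bool]]]]]

T
P → T
P × A → T
A × A → T
bool × A → T
bool × bool → T
bool × bool → P → T
bool × bool → P × A → T
bool × bool → A × A → T
bool × bool → ( T ) × A → T
bool × bool → ( P ) × A → T
bool × bool → ( A ) × A → T
bool × bool → ( int ) × A → T
bool × bool → ( int ) × bool → T
bool × bool → ( int ) × bool → P
bool × bool → ( int ) × bool → A
bool × bool → ( int ) × bool → bool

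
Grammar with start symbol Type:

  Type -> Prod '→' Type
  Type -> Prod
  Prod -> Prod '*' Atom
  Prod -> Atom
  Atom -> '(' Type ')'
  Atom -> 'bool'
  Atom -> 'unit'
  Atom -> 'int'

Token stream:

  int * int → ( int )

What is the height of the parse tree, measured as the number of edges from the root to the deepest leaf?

7

[Type [Prod [Prod [Atom int]] * [Atom int]] → [Type [Prod [Atom ( [Type [Prod [Atom int]]] )]]]]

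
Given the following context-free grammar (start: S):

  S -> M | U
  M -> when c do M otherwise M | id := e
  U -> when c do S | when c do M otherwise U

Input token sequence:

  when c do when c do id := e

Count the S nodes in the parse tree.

[S [U when c do [S [U when c do [S [M id := e]]]]]]

3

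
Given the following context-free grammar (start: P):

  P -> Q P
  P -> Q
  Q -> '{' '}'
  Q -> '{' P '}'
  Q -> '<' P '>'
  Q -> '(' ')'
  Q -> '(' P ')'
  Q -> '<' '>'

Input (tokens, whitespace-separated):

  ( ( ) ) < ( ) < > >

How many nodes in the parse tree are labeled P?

[P [Q ( [P [Q ( )]] )] [P [Q < [P [Q ( )] [P [Q < >]]] >]]]

5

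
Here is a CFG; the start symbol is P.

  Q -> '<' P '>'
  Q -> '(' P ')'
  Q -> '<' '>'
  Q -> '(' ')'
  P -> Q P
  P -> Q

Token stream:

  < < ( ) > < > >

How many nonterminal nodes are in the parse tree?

[P [Q < [P [Q < [P [Q ( )]] >] [P [Q < >]]] >]]

8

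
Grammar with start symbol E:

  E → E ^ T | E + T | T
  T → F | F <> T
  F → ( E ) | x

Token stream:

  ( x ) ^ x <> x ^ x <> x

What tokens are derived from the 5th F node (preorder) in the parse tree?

[E [E [E [T [F ( [E [T [F x]]] )]]] ^ [T [F x] <> [T [F x]]]] ^ [T [F x] <> [T [F x]]]]

x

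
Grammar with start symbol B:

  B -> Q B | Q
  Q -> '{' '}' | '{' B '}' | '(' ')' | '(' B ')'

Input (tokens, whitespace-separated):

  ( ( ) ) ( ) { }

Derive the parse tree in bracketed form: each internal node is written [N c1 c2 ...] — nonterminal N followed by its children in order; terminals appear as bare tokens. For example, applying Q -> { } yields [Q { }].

B
Q B
( B ) B
( Q ) B
( ( ) ) B
( ( ) ) Q B
( ( ) ) ( ) B
( ( ) ) ( ) Q
( ( ) ) ( ) { }

[B [Q ( [B [Q ( )]] )] [B [Q ( )] [B [Q { }]]]]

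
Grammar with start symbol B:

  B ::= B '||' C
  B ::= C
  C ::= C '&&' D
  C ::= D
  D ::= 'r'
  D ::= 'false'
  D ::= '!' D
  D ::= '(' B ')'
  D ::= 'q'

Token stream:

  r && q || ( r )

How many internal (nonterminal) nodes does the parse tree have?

11

[B [B [C [C [D r]] && [D q]]] || [C [D ( [B [C [D r]]] )]]]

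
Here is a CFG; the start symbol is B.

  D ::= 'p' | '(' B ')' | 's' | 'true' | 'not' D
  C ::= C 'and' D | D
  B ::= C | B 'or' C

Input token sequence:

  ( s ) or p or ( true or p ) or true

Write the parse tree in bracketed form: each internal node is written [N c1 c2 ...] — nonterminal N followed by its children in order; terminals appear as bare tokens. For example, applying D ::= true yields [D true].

B
B or C
B or C or C
B or C or C or C
C or C or C or C
D or C or C or C
( B ) or C or C or C
( C ) or C or C or C
( D ) or C or C or C
( s ) or C or C or C
( s ) or D or C or C
( s ) or p or C or C
( s ) or p or D or C
( s ) or p or ( B ) or C
( s ) or p or ( B or C ) or C
( s ) or p or ( C or C ) or C
( s ) or p or ( D or C ) or C
( s ) or p or ( true or C ) or C
( s ) or p or ( true or D ) or C
( s ) or p or ( true or p ) or C
( s ) or p or ( true or p ) or D
( s ) or p or ( true or p ) or true

[B [B [B [B [C [D ( [B [C [D s]]] )]]] or [C [D p]]] or [C [D ( [B [B [C [D true]]] or [C [D p]]] )]]] or [C [D true]]]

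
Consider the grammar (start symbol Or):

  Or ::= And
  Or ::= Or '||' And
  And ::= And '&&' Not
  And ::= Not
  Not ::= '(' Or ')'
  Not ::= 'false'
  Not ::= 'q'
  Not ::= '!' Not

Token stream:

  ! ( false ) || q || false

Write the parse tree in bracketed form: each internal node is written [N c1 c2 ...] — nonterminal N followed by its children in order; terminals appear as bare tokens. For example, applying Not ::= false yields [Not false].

[Or [Or [Or [And [Not ! [Not ( [Or [And [Not false]]] )]]]] || [And [Not q]]] || [And [Not false]]]

Or
Or || And
Or || And || And
And || And || And
Not || And || And
! Not || And || And
! ( Or ) || And || And
! ( And ) || And || And
! ( Not ) || And || And
! ( false ) || And || And
! ( false ) || Not || And
! ( false ) || q || And
! ( false ) || q || Not
! ( false ) || q || false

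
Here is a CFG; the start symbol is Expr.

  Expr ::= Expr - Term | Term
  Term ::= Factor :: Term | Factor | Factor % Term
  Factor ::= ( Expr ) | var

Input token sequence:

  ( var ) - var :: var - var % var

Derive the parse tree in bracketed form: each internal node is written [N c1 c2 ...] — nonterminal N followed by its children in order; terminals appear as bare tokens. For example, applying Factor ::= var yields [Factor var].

[Expr [Expr [Expr [Term [Factor ( [Expr [Term [Factor var]]] )]]] - [Term [Factor var] :: [Term [Factor var]]]] - [Term [Factor var] % [Term [Factor var]]]]

Expr
Expr - Term
Expr - Term - Term
Term - Term - Term
Factor - Term - Term
( Expr ) - Term - Term
( Term ) - Term - Term
( Factor ) - Term - Term
( var ) - Term - Term
( var ) - Factor :: Term - Term
( var ) - var :: Term - Term
( var ) - var :: Factor - Term
( var ) - var :: var - Term
( var ) - var :: var - Factor % Term
( var ) - var :: var - var % Term
( var ) - var :: var - var % Factor
( var ) - var :: var - var % var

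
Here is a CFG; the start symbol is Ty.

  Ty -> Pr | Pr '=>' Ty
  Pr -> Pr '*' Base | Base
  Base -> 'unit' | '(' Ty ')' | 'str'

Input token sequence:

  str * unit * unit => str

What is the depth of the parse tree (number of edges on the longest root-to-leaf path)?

5

[Ty [Pr [Pr [Pr [Base str]] * [Base unit]] * [Base unit]] => [Ty [Pr [Base str]]]]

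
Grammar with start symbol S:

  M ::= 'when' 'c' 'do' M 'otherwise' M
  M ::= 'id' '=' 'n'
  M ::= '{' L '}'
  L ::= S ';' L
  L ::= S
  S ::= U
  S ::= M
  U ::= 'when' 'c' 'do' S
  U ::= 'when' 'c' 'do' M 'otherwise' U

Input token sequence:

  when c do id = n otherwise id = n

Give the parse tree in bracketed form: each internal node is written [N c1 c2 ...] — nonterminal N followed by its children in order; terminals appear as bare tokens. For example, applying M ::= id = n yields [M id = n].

S
M
when c do M otherwise M
when c do id = n otherwise M
when c do id = n otherwise id = n

[S [M when c do [M id = n] otherwise [M id = n]]]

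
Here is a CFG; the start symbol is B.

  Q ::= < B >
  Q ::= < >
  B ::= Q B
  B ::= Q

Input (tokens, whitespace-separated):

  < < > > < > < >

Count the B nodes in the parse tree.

4

[B [Q < [B [Q < >]] >] [B [Q < >] [B [Q < >]]]]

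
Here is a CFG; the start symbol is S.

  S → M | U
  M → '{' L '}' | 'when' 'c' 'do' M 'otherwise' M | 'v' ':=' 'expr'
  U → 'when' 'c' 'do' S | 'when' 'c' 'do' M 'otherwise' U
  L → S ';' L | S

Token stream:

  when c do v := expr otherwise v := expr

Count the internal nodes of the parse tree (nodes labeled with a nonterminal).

4

[S [M when c do [M v := expr] otherwise [M v := expr]]]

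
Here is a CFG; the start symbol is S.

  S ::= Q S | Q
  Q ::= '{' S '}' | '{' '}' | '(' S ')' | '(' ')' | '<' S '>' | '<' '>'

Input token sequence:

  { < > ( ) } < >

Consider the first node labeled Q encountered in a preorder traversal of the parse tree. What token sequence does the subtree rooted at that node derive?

[S [Q { [S [Q < >] [S [Q ( )]]] }] [S [Q < >]]]

{ < > ( ) }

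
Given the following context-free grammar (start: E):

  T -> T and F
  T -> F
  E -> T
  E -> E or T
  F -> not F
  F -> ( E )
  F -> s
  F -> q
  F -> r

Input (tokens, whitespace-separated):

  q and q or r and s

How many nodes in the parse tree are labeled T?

4

[E [E [T [T [F q]] and [F q]]] or [T [T [F r]] and [F s]]]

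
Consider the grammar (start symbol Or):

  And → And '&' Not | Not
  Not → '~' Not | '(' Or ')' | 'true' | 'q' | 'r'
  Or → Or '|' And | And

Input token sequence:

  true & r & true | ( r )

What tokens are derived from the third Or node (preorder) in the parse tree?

[Or [Or [And [And [And [Not true]] & [Not r]] & [Not true]]] | [And [Not ( [Or [And [Not r]]] )]]]

r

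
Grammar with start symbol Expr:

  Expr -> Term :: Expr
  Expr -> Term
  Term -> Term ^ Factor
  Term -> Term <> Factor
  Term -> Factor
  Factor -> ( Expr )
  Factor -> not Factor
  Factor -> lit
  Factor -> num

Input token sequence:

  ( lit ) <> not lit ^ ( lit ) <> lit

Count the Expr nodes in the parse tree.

[Expr [Term [Term [Term [Term [Factor ( [Expr [Term [Factor lit]]] )]] <> [Factor not [Factor lit]]] ^ [Factor ( [Expr [Term [Factor lit]]] )]] <> [Factor lit]]]

3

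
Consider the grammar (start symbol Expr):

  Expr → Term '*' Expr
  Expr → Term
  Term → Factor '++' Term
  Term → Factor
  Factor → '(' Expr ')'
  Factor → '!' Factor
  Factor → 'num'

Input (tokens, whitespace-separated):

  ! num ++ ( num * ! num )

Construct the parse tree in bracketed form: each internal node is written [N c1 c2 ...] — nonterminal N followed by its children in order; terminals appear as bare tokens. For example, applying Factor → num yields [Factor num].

[Expr [Term [Factor ! [Factor num]] ++ [Term [Factor ( [Expr [Term [Factor num]] * [Expr [Term [Factor ! [Factor num]]]]] )]]]]

Expr
Term
Factor ++ Term
! Factor ++ Term
! num ++ Term
! num ++ Factor
! num ++ ( Expr )
! num ++ ( Term * Expr )
! num ++ ( Factor * Expr )
! num ++ ( num * Expr )
! num ++ ( num * Term )
! num ++ ( num * Factor )
! num ++ ( num * ! Factor )
! num ++ ( num * ! num )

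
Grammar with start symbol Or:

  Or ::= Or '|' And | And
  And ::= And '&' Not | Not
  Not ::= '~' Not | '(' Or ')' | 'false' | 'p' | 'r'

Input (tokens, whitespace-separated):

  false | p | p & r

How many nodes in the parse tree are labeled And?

[Or [Or [Or [And [Not false]]] | [And [Not p]]] | [And [And [Not p]] & [Not r]]]

4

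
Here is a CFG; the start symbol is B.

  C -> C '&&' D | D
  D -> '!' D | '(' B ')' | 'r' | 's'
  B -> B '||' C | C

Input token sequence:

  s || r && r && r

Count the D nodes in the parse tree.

4

[B [B [C [D s]]] || [C [C [C [D r]] && [D r]] && [D r]]]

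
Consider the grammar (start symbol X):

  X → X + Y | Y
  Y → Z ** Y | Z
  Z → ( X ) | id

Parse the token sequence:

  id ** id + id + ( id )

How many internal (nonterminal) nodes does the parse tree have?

14

[X [X [X [Y [Z id] ** [Y [Z id]]]] + [Y [Z id]]] + [Y [Z ( [X [Y [Z id]]] )]]]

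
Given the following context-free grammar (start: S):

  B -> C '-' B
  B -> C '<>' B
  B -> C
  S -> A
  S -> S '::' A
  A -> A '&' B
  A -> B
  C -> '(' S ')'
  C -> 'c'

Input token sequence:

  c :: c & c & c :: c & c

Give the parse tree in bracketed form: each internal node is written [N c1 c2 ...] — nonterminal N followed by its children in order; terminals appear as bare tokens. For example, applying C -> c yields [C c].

[S [S [S [A [B [C c]]]] :: [A [A [A [B [C c]]] & [B [C c]]] & [B [C c]]]] :: [A [A [B [C c]]] & [B [C c]]]]

S
S :: A
S :: A :: A
A :: A :: A
B :: A :: A
C :: A :: A
c :: A :: A
c :: A & B :: A
c :: A & B & B :: A
c :: B & B & B :: A
c :: C & B & B :: A
c :: c & B & B :: A
c :: c & C & B :: A
c :: c & c & B :: A
c :: c & c & C :: A
c :: c & c & c :: A
c :: c & c & c :: A & B
c :: c & c & c :: B & B
c :: c & c & c :: C & B
c :: c & c & c :: c & B
c :: c & c & c :: c & C
c :: c & c & c :: c & c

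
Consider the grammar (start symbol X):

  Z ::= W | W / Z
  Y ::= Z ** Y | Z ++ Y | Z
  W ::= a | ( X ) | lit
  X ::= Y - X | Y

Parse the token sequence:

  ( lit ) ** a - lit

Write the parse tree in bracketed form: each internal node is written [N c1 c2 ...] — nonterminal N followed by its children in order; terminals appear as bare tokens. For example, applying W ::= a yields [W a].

[X [Y [Z [W ( [X [Y [Z [W lit]]]] )]] ** [Y [Z [W a]]]] - [X [Y [Z [W lit]]]]]

X
Y - X
Z ** Y - X
W ** Y - X
( X ) ** Y - X
( Y ) ** Y - X
( Z ) ** Y - X
( W ) ** Y - X
( lit ) ** Y - X
( lit ) ** Z - X
( lit ) ** W - X
( lit ) ** a - X
( lit ) ** a - Y
( lit ) ** a - Z
( lit ) ** a - W
( lit ) ** a - lit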